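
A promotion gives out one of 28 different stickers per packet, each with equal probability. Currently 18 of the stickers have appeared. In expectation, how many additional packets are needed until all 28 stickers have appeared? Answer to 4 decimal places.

The wait to go from k to k+1 distinct stickers is geometric with mean 28/(28-k).
Sum over k = 18,...,27: E = 28/10 + 28/9 + 28/8 + ... + 28/2 + 28/1 = 82.01111.

82.0111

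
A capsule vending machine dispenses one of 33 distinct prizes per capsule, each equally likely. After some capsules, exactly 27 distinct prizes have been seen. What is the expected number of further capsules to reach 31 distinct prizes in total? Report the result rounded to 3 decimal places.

The wait to go from k to k+1 distinct prizes is geometric with mean 33/(33-k).
Sum over k = 27,...,30: E = 33/6 + 33/5 + 33/4 + 33/3 = 31.3500.

31.350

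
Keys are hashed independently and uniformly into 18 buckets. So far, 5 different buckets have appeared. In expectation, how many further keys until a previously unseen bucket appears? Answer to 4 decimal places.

Each key yields a new bucket with probability (18-5)/18 = 13/18, so the wait is geometric with mean 18/13.
E = 18/13 = 1.38462.

1.3846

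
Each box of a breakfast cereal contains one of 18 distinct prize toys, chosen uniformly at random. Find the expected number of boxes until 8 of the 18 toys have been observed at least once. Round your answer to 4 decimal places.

Going from k to k+1 distinct takes a geometric number of boxes with mean 18/(18-k).
Sum over k = 0,...,7: E = 18/18 + 18/17 + 18/16 + ... + 18/12 + 18/11 = 10.19052.

10.1905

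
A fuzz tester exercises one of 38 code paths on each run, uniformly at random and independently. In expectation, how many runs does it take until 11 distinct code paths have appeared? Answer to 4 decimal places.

12.7849

With k distinct code paths already seen, the next new one arrives after an expected 38/(38-k) runs.
Sum over k = 0,...,10: E = 38/38 + 38/37 + 38/36 + ... + 38/29 + 38/28 = 12.78492.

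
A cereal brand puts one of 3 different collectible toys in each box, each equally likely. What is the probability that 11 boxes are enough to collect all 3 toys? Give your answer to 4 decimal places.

Let A_i be the event that toy i is missing after 11 boxes. By inclusion–exclusion on the A_i,
P(all seen) = Σ_{j=0}^{3} (-1)^j C(3,j)((3-j)/3)^11
= 1.00000 - 0.03468 + 0.00002 - 0.00000
= 0.96533.

0.9653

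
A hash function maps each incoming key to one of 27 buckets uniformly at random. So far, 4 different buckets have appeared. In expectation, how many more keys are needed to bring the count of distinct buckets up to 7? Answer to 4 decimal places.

With k distinct buckets already seen, the next new one takes an expected 27/(27-k) keys.
Sum over k = 4,...,6: E = 27/23 + 27/22 + 27/21 = 3.68690.

3.6869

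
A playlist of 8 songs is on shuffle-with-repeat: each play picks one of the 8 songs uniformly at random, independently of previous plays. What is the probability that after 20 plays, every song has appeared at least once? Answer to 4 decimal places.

By inclusion–exclusion over which songs are missing,
P(all seen) = Σ_{j=0}^{8} (-1)^j C(8,j)((8-j)/8)^20
= 1.00000 - 0.55367 + 0.08879 - 0.00463 + 0.00007 - 0.00000 + 0.00000 - 0.00000 + 0.00000
= 0.53056.

0.5306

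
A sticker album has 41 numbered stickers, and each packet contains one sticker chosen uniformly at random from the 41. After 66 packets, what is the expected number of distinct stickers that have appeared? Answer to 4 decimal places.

For each sticker, P(seen in 66 packets) = 1 - (40/41)^66 = 0.80401.
By linearity of expectation, E[distinct seen] = 41·(1 - (40/41)^66) = 32.96458.

32.9646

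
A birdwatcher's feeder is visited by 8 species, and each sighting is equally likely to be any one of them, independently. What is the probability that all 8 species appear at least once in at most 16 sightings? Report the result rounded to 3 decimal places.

0.307

Let A_i be the event that species i is missing after 16 sightings. By inclusion–exclusion on the A_i,
P(all seen) = Σ_{j=0}^{8} (-1)^j C(8,j)((8-j)/8)^16
= 1.0000 - 0.9445 + 0.2806 - 0.0304 + 0.0011 - 0.0000 + 0.0000 - 0.0000 + 0.0000
= 0.3068.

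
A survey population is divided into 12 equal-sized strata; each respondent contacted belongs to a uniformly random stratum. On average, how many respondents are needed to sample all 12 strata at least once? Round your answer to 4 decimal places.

37.2385

Split into phases: going from k distinct to k+1 distinct takes on average 12/(12-k) respondents.
E[T] = 12/12 + 12/11 + 12/10 + ... + 12/2 + 12/1 = 12·H_{12}.
H_{12} = 3.10321, so E[T] = 37.23853.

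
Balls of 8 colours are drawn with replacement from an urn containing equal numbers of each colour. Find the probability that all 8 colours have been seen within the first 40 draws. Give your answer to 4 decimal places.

0.9620

By inclusion–exclusion over which colours are missing,
P(all seen) = Σ_{j=0}^{8} (-1)^j C(8,j)((8-j)/8)^40
= 1.00000 - 0.03832 + 0.00028 - 0.00000 + 0.00000 - 0.00000 + 0.00000 - 0.00000 + 0.00000
= 0.96196.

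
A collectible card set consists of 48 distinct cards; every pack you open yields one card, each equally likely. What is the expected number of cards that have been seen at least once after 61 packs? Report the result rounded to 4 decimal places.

34.7109

For each card, P(seen in 61 packs) = 1 - (47/48)^61 = 0.72314.
By linearity of expectation, E[distinct seen] = 48·(1 - (47/48)^61) = 34.71091.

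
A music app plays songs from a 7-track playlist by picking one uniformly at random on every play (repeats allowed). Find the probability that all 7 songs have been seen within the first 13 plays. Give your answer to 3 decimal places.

0.297

By inclusion–exclusion over which songs are missing,
P(all seen) = Σ_{j=0}^{7} (-1)^j C(7,j)((7-j)/7)^13
= 1.0000 - 0.9436 + 0.2646 - 0.0242 + 0.0006 - 0.0000 + 0.0000 - 0.0000
= 0.2973.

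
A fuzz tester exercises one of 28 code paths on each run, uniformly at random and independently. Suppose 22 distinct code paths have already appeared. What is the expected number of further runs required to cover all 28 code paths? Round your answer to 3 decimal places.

68.600

From k distinct to k+1 distinct takes on average 28/(28-k) runs.
Sum over k = 22,...,27: E = 28/6 + 28/5 + 28/4 + 28/3 + 28/2 + 28/1 = 68.6000.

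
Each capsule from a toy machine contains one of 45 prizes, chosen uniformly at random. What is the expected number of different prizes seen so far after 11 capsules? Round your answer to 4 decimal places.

For each prize, P(seen in 11 capsules) = 1 - (44/45)^11 = 0.21902.
By linearity of expectation, E[distinct seen] = 45·(1 - (44/45)^11) = 9.85575.

9.8557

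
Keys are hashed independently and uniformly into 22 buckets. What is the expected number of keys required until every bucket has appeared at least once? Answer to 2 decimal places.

After k distinct buckets have appeared, the next key gives a new one with probability (22-k)/22, so the expected wait for the (k+1)-th is 22/(22-k).
E[T] = 22/22 + 22/21 + 22/20 + ... + 22/2 + 22/1 = 22·H_{22}.
H_{22} = 3.691, so E[T] = 81.198.

81.20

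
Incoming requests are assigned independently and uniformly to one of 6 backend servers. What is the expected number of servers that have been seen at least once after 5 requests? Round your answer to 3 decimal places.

For each server, P(seen in 5 requests) = 1 - (5/6)^5 = 0.5981.
By linearity of expectation, E[distinct seen] = 6·(1 - (5/6)^5) = 3.5887.

3.589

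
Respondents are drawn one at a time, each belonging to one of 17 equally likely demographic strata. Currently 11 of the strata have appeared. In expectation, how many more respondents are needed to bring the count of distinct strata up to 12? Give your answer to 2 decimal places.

From k distinct to k+1 distinct takes on average 17/(17-k) respondents.
Only the k = 11 term is needed: E = 17/6 = 2.833.

2.83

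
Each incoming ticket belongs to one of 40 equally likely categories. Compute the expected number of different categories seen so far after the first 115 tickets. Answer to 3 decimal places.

For each category, P(seen in 115 tickets) = 1 - (39/40)^115 = 0.9456.
By linearity of expectation, E[distinct seen] = 40·(1 - (39/40)^115) = 37.8243.

37.824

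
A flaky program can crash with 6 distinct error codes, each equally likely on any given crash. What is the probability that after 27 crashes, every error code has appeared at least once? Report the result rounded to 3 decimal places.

0.957

Let A_i be the event that error code i is missing after 27 crashes. By inclusion–exclusion on the A_i,
P(all seen) = Σ_{j=0}^{6} (-1)^j C(6,j)((6-j)/6)^27
= 1.0000 - 0.0437 + 0.0003 - 0.0000 + 0.0000 - 0.0000 + 0.0000
= 0.9566.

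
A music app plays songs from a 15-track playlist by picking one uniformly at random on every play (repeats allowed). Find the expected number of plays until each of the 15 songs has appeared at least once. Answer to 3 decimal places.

Split into phases: going from k distinct to k+1 distinct takes on average 15/(15-k) plays.
E[T] = 15/15 + 15/14 + 15/13 + ... + 15/2 + 15/1 = 15·H_{15}.
H_{15} = 3.3182, so E[T] = 49.7734.

49.773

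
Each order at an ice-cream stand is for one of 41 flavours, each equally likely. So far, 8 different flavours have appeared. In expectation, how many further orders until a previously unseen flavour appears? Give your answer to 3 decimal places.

1.242

The number of orders until the next new flavour is geometric with success probability 33/41, so its mean is 41/33.
E = 41/33 = 1.2424.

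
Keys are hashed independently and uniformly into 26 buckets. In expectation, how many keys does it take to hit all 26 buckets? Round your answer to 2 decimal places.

After k distinct buckets have appeared, the next key gives a new one with probability (26-k)/26, so the expected wait for the (k+1)-th is 26/(26-k).
E[T] = 26/26 + 26/25 + 26/24 + ... + 26/2 + 26/1 = 26·H_{26}.
H_{26} = 3.854, so E[T] = 100.215.

100.21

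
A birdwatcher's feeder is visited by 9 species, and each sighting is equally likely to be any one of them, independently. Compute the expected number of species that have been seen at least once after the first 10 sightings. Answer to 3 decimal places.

6.228

For each species, P(seen in 10 sightings) = 1 - (8/9)^10 = 0.6921.
By linearity of expectation, E[distinct seen] = 9·(1 - (8/9)^10) = 6.2285.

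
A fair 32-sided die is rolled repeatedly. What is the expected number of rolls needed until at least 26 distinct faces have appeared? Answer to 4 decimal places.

51.4718

Going from k to k+1 distinct takes a geometric number of rolls with mean 32/(32-k).
Sum over k = 0,...,25: E = 32/32 + 32/31 + 32/30 + ... + 32/8 + 32/7 = 51.47185.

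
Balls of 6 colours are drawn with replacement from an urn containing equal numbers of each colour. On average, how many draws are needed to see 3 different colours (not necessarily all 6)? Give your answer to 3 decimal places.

3.700

With k distinct colours already seen, the next new one arrives after an expected 6/(6-k) draws.
Sum over k = 0,...,2: E = 6/6 + 6/5 + 6/4 = 3.7000.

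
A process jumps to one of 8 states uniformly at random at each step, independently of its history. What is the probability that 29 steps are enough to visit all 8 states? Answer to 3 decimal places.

Let A_i be the event that state i is missing after 29 steps. By inclusion–exclusion on the A_i,
P(all seen) = Σ_{j=0}^{8} (-1)^j C(8,j)((8-j)/8)^29
= 1.0000 - 0.1665 + 0.0067 - 0.0001 + 0.0000 - 0.0000 + 0.0000 - 0.0000 + 0.0000
= 0.8401.

0.840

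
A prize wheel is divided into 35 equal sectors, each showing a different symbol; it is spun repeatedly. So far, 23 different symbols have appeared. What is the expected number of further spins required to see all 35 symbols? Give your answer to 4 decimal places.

108.6124

The wait to go from k to k+1 distinct symbols is geometric with mean 35/(35-k).
Sum over k = 23,...,34: E = 35/12 + 35/11 + 35/10 + ... + 35/2 + 35/1 = 108.61237.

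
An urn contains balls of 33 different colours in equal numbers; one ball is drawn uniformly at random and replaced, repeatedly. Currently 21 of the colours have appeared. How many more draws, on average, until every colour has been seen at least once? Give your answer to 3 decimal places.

The wait to go from k to k+1 distinct colours is geometric with mean 33/(33-k).
Sum over k = 21,...,32: E = 33/12 + 33/11 + 33/10 + ... + 33/2 + 33/1 = 102.4060.

102.406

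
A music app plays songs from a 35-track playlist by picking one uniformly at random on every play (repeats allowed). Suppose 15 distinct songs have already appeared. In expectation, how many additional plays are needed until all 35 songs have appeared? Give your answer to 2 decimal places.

125.92

With k distinct songs already seen, the next new one takes an expected 35/(35-k) plays.
Sum over k = 15,...,34: E = 35/20 + 35/19 + 35/18 + ... + 35/2 + 35/1 = 125.921.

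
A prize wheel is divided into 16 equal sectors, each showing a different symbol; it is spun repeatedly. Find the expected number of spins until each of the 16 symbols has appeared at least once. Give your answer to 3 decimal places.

After k distinct symbols have appeared, the next spin gives a new one with probability (16-k)/16, so the expected wait for the (k+1)-th is 16/(16-k).
E[T] = 16/16 + 16/15 + 16/14 + ... + 16/2 + 16/1 = 16·H_{16}.
H_{16} = 3.3807, so E[T] = 54.0917.

54.092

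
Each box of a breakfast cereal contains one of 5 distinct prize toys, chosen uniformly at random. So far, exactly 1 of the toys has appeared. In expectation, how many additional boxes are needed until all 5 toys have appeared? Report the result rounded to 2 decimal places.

10.42

With k distinct toys already seen, the next new one takes an expected 5/(5-k) boxes.
Sum over k = 1,...,4: E = 5/4 + 5/3 + 5/2 + 5/1 = 10.417.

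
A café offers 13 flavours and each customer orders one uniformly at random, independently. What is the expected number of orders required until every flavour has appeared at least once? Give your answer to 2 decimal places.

Split into phases: going from k distinct to k+1 distinct takes on average 13/(13-k) orders.
E[T] = 13/13 + 13/12 + 13/11 + ... + 13/2 + 13/1 = 13·H_{13}.
H_{13} = 3.180, so E[T] = 41.342.

41.34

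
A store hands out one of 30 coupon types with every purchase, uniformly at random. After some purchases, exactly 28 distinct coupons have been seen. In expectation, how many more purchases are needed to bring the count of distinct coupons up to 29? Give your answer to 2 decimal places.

The wait to go from k to k+1 distinct coupons is geometric with mean 30/(30-k).
Only the k = 28 term is needed: E = 30/2 = 15.000.

15.00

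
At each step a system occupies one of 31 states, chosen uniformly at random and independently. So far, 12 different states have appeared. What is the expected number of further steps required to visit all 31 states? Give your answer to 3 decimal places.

The wait to go from k to k+1 distinct states is geometric with mean 31/(31-k).
Sum over k = 12,...,30: E = 31/19 + 31/18 + 31/17 + ... + 31/2 + 31/1 = 109.9799.

109.980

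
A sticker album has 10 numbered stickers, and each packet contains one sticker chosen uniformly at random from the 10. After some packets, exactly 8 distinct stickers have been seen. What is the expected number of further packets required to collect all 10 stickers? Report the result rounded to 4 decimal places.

With k distinct stickers already seen, the next new one takes an expected 10/(10-k) packets.
Sum over k = 8,...,9: E = 10/2 + 10/1 = 15.00000.

15.0000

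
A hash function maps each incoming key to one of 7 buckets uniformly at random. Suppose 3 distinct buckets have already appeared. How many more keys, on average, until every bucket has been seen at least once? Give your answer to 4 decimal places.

14.5833

The wait to go from k to k+1 distinct buckets is geometric with mean 7/(7-k).
Sum over k = 3,...,6: E = 7/4 + 7/3 + 7/2 + 7/1 = 14.58333.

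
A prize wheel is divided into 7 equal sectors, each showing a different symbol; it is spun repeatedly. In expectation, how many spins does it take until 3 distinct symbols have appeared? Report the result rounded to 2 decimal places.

3.57

Going from k to k+1 distinct takes a geometric number of spins with mean 7/(7-k).
Sum over k = 0,...,2: E = 7/7 + 7/6 + 7/5 = 3.567.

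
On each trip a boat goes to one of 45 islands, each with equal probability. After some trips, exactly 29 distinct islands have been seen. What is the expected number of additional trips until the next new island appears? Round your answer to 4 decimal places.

Each trip yields a new island with probability (45-29)/45 = 16/45, so the wait is geometric with mean 45/16.
E = 45/16 = 2.81250.

2.8125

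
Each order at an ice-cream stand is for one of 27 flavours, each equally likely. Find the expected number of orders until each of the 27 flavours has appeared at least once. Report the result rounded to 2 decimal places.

105.07

After k distinct flavours have appeared, the next order gives a new one with probability (27-k)/27, so the expected wait for the (k+1)-th is 27/(27-k).
E[T] = 27/27 + 27/26 + 27/25 + ... + 27/2 + 27/1 = 27·H_{27}.
H_{27} = 3.891, so E[T] = 105.069.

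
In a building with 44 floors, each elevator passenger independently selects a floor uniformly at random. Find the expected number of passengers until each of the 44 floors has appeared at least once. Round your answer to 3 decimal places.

192.400

Split into phases: going from k distinct to k+1 distinct takes on average 44/(44-k) passengers.
E[T] = 44/44 + 44/43 + 44/42 + ... + 44/2 + 44/1 = 44·H_{44}.
H_{44} = 4.3727, so E[T] = 192.3999.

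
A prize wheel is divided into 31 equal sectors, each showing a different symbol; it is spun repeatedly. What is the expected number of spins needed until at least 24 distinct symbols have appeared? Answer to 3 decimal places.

44.466

With k distinct symbols already seen, the next new one arrives after an expected 31/(31-k) spins.
Sum over k = 0,...,23: E = 31/31 + 31/30 + 31/29 + ... + 31/9 + 31/8 = 44.4660.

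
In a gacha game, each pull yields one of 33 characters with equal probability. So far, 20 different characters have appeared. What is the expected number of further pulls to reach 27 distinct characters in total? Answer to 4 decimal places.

24.0944

The wait to go from k to k+1 distinct characters is geometric with mean 33/(33-k).
Sum over k = 20,...,26: E = 33/13 + 33/12 + 33/11 + ... + 33/8 + 33/7 = 24.09441.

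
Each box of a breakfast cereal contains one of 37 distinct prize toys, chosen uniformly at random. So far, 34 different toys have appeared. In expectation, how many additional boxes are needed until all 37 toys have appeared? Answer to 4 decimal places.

67.8333

With k distinct toys already seen, the next new one takes an expected 37/(37-k) boxes.
Sum over k = 34,...,36: E = 37/3 + 37/2 + 37/1 = 67.83333.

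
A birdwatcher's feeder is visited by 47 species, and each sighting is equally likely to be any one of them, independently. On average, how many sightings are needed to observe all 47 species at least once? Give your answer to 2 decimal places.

208.58

After k distinct species have appeared, the next sighting gives a new one with probability (47-k)/47, so the expected wait for the (k+1)-th is 47/(47-k).
E[T] = 47/47 + 47/46 + 47/45 + ... + 47/2 + 47/1 = 47·H_{47}.
H_{47} = 4.438, so E[T] = 208.584.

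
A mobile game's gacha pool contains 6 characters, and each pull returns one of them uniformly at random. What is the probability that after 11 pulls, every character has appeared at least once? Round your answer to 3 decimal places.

0.356

Let A_i be the event that character i is missing after 11 pulls. By inclusion–exclusion on the A_i,
P(all seen) = Σ_{j=0}^{6} (-1)^j C(6,j)((6-j)/6)^11
= 1.0000 - 0.8075 + 0.1734 - 0.0098 + 0.0001 - 0.0000 + 0.0000
= 0.3562.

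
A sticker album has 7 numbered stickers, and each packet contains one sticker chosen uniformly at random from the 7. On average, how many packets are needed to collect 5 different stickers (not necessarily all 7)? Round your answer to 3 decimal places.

Going from k to k+1 distinct takes a geometric number of packets with mean 7/(7-k).
Sum over k = 0,...,4: E = 7/7 + 7/6 + 7/5 + 7/4 + 7/3 = 7.6500.

7.650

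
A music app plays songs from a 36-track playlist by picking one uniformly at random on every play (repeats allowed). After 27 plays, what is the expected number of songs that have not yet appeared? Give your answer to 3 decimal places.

For each song, P(unseen after 27) = (35/36)^27 = 0.4674.
By linearity of expectation, E[unseen] = 36·(35/36)^27 = 16.8257.

16.826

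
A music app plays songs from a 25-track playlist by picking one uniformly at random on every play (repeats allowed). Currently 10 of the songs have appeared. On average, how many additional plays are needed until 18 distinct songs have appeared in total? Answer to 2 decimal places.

The wait to go from k to k+1 distinct songs is geometric with mean 25/(25-k).
Sum over k = 10,...,17: E = 25/15 + 25/14 + 25/13 + ... + 25/9 + 25/8 = 18.134.

18.13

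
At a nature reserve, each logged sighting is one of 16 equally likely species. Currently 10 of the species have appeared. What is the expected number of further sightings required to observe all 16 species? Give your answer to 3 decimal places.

The wait to go from k to k+1 distinct species is geometric with mean 16/(16-k).
Sum over k = 10,...,15: E = 16/6 + 16/5 + 16/4 + 16/3 + 16/2 + 16/1 = 39.2000.

39.200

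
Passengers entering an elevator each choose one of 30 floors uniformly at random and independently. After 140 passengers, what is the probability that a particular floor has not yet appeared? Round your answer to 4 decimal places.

0.0087

On each passenger the fixed floor fails to appear with probability 29/30.
P(still missing after 140) = (29/30)^140 = 0.00868.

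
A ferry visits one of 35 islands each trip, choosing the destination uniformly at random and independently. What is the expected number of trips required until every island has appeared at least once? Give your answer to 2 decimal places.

The wait to go from k to k+1 distinct islands is geometric with mean 35/(35-k).
E[T] = 35/35 + 35/34 + 35/33 + ... + 35/2 + 35/1 = 35·H_{35}.
H_{35} = 4.147, so E[T] = 145.137.

145.14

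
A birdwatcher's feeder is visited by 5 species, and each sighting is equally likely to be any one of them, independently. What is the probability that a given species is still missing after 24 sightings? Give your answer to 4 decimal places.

0.0047

Each sighting misses the fixed species with probability (5-1)/5 = 4/5, independently.
P(still missing after 24) = (4/5)^24 = 0.00472.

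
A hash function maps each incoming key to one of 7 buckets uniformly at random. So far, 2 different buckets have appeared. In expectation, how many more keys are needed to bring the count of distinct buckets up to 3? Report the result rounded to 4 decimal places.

1.4000

With k distinct buckets already seen, the next new one takes an expected 7/(7-k) keys.
Only the k = 2 term is needed: E = 7/5 = 1.40000.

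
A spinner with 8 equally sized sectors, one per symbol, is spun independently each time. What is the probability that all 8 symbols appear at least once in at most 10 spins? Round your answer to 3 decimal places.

0.028

By inclusion–exclusion over which symbols are missing,
P(all seen) = Σ_{j=0}^{8} (-1)^j C(8,j)((8-j)/8)^10
= 1.0000 - 2.1046 + 1.5768 - 0.5093 + 0.0684 - 0.0031 + 0.0000 - 0.0000 + 0.0000
= 0.0282.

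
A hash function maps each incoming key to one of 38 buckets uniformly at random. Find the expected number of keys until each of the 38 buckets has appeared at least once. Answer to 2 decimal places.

The wait to go from k to k+1 distinct buckets is geometric with mean 38/(38-k).
E[T] = 38/38 + 38/37 + 38/36 + ... + 38/2 + 38/1 = 38·H_{38}.
H_{38} = 4.228, so E[T] = 160.660.

160.66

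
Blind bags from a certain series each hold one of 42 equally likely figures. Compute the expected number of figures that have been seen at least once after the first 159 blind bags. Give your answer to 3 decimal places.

For each figure, P(seen in 159 blind bags) = 1 - (41/42)^159 = 0.9783.
By linearity of expectation, E[distinct seen] = 42·(1 - (41/42)^159) = 41.0896.

41.090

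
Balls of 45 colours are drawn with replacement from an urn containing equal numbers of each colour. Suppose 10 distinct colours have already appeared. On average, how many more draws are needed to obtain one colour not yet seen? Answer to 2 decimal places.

Each draw yields a new colour with probability (45-10)/45 = 35/45, so the wait is geometric with mean 45/35.
E = 45/35 = 1.286.

1.29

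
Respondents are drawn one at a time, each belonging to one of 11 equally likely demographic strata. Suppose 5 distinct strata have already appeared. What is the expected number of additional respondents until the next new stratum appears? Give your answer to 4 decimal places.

The number of respondents until the next new stratum is geometric with success probability 6/11, so its mean is 11/6.
E = 11/6 = 1.83333.

1.8333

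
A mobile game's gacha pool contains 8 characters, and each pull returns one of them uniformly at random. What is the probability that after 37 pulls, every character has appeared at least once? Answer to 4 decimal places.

0.9435

Let A_i be the event that character i is missing after 37 pulls. By inclusion–exclusion on the A_i,
P(all seen) = Σ_{j=0}^{8} (-1)^j C(8,j)((8-j)/8)^37
= 1.00000 - 0.05720 + 0.00067 - 0.00000 + 0.00000 - 0.00000 + 0.00000 - 0.00000 + 0.00000
= 0.94347.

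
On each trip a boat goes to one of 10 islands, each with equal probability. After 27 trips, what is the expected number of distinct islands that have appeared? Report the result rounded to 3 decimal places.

For each island, P(seen in 27 trips) = 1 - (9/10)^27 = 0.9419.
By linearity of expectation, E[distinct seen] = 10·(1 - (9/10)^27) = 9.4185.

9.419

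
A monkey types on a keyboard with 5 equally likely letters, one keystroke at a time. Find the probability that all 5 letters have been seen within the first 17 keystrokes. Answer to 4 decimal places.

0.8891

By inclusion–exclusion over which letters are missing,
P(all seen) = Σ_{j=0}^{5} (-1)^j C(5,j)((5-j)/5)^17
= 1.00000 - 0.11259 + 0.00169 - 0.00000 + 0.00000 - 0.00000
= 0.88910.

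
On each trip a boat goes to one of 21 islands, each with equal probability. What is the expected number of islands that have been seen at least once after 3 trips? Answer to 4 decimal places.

For each island, P(seen in 3 trips) = 1 - (20/21)^3 = 0.13616.
By linearity of expectation, E[distinct seen] = 21·(1 - (20/21)^3) = 2.85941.

2.8594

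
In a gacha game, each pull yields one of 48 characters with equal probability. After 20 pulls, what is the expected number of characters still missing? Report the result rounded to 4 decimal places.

For each character, P(unseen after 20) = (47/48)^20 = 0.65635.
By linearity of expectation, E[unseen] = 48·(47/48)^20 = 31.50458.

31.5046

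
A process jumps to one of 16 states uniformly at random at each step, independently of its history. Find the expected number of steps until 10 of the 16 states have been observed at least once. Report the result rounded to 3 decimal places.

14.892

With k distinct states already seen, the next new one arrives after an expected 16/(16-k) steps.
Sum over k = 0,...,9: E = 16/16 + 16/15 + 16/14 + ... + 16/8 + 16/7 = 14.8917.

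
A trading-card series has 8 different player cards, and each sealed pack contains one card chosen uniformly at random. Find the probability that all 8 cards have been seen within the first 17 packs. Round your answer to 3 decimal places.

By inclusion–exclusion over which cards are missing,
P(all seen) = Σ_{j=0}^{8} (-1)^j C(8,j)((8-j)/8)^17
= 1.0000 - 0.8265 + 0.2105 - 0.0190 + 0.0005 - 0.0000 + 0.0000 - 0.0000 + 0.0000
= 0.3656.

0.366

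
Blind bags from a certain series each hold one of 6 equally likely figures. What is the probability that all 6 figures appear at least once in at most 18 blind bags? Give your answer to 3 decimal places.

Let A_i be the event that figure i is missing after 18 blind bags. By inclusion–exclusion on the A_i,
P(all seen) = Σ_{j=0}^{6} (-1)^j C(6,j)((6-j)/6)^18
= 1.0000 - 0.2254 + 0.0101 - 0.0001 + 0.0000 - 0.0000 + 0.0000
= 0.7847.

0.785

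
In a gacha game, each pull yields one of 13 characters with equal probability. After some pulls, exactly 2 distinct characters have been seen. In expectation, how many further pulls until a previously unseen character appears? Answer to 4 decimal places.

Each pull yields a new character with probability (13-2)/13 = 11/13, so the wait is geometric with mean 13/11.
E = 13/11 = 1.18182.

1.1818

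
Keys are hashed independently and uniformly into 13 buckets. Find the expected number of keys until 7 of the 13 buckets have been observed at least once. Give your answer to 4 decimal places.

With k distinct buckets already seen, the next new one arrives after an expected 13/(13-k) keys.
Sum over k = 0,...,6: E = 13/13 + 13/12 + 13/11 + ... + 13/8 + 13/7 = 9.49174.

9.4917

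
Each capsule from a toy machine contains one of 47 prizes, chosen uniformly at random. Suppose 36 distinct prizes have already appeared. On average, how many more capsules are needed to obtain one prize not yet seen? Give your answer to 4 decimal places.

Each capsule yields a new prize with probability (47-36)/47 = 11/47, so the wait is geometric with mean 47/11.
E = 47/11 = 4.27273.

4.2727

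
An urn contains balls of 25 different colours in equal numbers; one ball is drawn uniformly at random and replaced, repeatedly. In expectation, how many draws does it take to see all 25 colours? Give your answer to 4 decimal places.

After k distinct colours have appeared, the next draw gives a new one with probability (25-k)/25, so the expected wait for the (k+1)-th is 25/(25-k).
E[T] = 25/25 + 25/24 + 25/23 + ... + 25/2 + 25/1 = 25·H_{25}.
H_{25} = 3.81596, so E[T] = 95.39895.

95.3990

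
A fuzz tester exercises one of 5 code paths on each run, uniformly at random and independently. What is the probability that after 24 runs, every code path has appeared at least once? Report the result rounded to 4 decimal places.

Let A_i be the event that code path i is missing after 24 runs. By inclusion–exclusion on the A_i,
P(all seen) = Σ_{j=0}^{5} (-1)^j C(5,j)((5-j)/5)^24
= 1.00000 - 0.02361 + 0.00005 - 0.00000 + 0.00000 - 0.00000
= 0.97644.

0.9764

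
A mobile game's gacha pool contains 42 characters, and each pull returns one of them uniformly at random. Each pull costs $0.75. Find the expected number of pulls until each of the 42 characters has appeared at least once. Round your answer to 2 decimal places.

After k distinct characters have appeared, the next pull gives a new one with probability (42-k)/42, so the expected wait for the (k+1)-th is 42/(42-k).
E[T] = 42/42 + 42/41 + 42/40 + ... + 42/2 + 42/1 = 42·H_{42}.
H_{42} = 4.327, so E[T] = 181.723.

181.72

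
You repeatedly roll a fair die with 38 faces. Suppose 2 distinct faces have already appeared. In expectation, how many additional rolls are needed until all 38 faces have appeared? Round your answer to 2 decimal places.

With k distinct faces already seen, the next new one takes an expected 38/(38-k) rolls.
Sum over k = 2,...,37: E = 38/36 + 38/35 + 38/34 + ... + 38/2 + 38/1 = 158.633.

158.63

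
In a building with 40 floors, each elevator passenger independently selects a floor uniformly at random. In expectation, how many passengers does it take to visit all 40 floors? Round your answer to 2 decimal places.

The wait to go from k to k+1 distinct floors is geometric with mean 40/(40-k).
E[T] = 40/40 + 40/39 + 40/38 + ... + 40/2 + 40/1 = 40·H_{40}.
H_{40} = 4.279, so E[T] = 171.142.

171.14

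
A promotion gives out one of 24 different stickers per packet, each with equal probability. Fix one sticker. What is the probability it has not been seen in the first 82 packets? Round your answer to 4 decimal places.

Each packet misses the fixed sticker with probability (24-1)/24 = 23/24, independently.
P(still missing after 82) = (23/24)^82 = 0.03050.

0.0305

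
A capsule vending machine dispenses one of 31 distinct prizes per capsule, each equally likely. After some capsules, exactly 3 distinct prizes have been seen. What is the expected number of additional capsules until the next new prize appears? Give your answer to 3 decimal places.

Each capsule yields a new prize with probability (31-3)/31 = 28/31, so the wait is geometric with mean 31/28.
E = 31/28 = 1.1071.

1.107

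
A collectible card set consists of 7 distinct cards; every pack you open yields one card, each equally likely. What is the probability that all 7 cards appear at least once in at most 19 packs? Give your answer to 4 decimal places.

By inclusion–exclusion over which cards are missing,
P(all seen) = Σ_{j=0}^{7} (-1)^j C(7,j)((7-j)/7)^19
= 1.00000 - 0.37420 + 0.03514 - 0.00084 + 0.00000 - 0.00000 + 0.00000 - 0.00000
= 0.66009.

0.6601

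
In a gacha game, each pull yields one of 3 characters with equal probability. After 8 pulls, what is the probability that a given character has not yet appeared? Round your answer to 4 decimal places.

Each pull misses the fixed character with probability (3-1)/3 = 2/3, independently.
P(still missing after 8) = (2/3)^8 = 0.03902.

0.0390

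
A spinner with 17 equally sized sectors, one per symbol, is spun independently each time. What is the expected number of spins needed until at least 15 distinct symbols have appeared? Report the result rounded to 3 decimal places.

Going from k to k+1 distinct takes a geometric number of spins with mean 17/(17-k).
Sum over k = 0,...,14: E = 17/17 + 17/16 + 17/15 + ... + 17/4 + 17/3 = 32.9724.

32.972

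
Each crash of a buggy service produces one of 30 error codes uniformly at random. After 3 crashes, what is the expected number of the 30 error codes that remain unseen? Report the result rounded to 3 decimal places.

For each error code, P(unseen after 3) = (29/30)^3 = 0.9033.
By linearity of expectation, E[unseen] = 30·(29/30)^3 = 27.0989.

27.099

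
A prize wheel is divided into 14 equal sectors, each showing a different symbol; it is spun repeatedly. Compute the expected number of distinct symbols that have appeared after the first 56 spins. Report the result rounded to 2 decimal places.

For each symbol, P(seen in 56 spins) = 1 - (13/14)^56 = 0.984.
By linearity of expectation, E[distinct seen] = 14·(1 - (13/14)^56) = 13.779.

13.78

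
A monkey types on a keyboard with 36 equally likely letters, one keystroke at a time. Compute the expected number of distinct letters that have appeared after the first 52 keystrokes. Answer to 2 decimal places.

27.68

For each letter, P(seen in 52 keystrokes) = 1 - (35/36)^52 = 0.769.
By linearity of expectation, E[distinct seen] = 36·(1 - (35/36)^52) = 27.680.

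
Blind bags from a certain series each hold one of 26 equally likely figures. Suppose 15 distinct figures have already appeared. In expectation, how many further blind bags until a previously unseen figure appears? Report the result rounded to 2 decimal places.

The number of blind bags until the next new figure is geometric with success probability 11/26, so its mean is 26/11.
E = 26/11 = 2.364.

2.36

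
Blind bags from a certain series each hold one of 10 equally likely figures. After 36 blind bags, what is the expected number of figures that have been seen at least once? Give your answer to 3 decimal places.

9.775

For each figure, P(seen in 36 blind bags) = 1 - (9/10)^36 = 0.9775.
By linearity of expectation, E[distinct seen] = 10·(1 - (9/10)^36) = 9.7747.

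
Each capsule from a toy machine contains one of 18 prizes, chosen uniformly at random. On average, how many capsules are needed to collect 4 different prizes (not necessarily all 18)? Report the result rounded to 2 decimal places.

4.38

With k distinct prizes already seen, the next new one arrives after an expected 18/(18-k) capsules.
Sum over k = 0,...,3: E = 18/18 + 18/17 + 18/16 + 18/15 = 4.384.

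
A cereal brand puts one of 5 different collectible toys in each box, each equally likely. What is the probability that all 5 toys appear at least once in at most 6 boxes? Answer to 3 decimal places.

By inclusion–exclusion over which toys are missing,
P(all seen) = Σ_{j=0}^{5} (-1)^j C(5,j)((5-j)/5)^6
= 1.0000 - 1.3107 + 0.4666 - 0.0410 + 0.0003 - 0.0000
= 0.1152.

0.115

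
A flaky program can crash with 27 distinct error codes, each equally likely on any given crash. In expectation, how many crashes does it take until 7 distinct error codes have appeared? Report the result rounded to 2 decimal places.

7.93

With k distinct error codes already seen, the next new one arrives after an expected 27/(27-k) crashes.
Sum over k = 0,...,6: E = 27/27 + 27/26 + 27/25 + ... + 27/22 + 27/21 = 7.930.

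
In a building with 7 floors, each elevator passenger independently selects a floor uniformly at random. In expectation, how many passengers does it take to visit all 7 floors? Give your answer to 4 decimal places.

18.1500

Split into phases: going from k distinct to k+1 distinct takes on average 7/(7-k) passengers.
E[T] = 7/7 + 7/6 + 7/5 + ... + 7/2 + 7/1 = 7·H_{7}.
H_{7} = 2.59286, so E[T] = 18.15000.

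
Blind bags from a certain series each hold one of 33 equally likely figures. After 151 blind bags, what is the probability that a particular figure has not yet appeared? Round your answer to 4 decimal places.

0.0096

Each blind bag misses the fixed figure with probability (33-1)/33 = 32/33, independently.
P(still missing after 151) = (32/33)^151 = 0.00959.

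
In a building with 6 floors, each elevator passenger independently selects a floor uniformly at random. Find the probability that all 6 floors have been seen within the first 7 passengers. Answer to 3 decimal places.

Let A_i be the event that floor i is missing after 7 passengers. By inclusion–exclusion on the A_i,
P(all seen) = Σ_{j=0}^{6} (-1)^j C(6,j)((6-j)/6)^7
= 1.0000 - 1.6745 + 0.8779 - 0.1563 + 0.0069 - 0.0000 + 0.0000
= 0.0540.

0.054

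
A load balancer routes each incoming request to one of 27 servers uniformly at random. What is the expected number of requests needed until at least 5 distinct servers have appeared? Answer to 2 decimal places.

With k distinct servers already seen, the next new one arrives after an expected 27/(27-k) requests.
Sum over k = 0,...,4: E = 27/27 + 27/26 + 27/25 + 27/24 + 27/23 = 5.417.

5.42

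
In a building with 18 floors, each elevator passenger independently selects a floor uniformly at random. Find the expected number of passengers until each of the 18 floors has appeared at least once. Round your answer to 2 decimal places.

The wait to go from k to k+1 distinct floors is geometric with mean 18/(18-k).
E[T] = 18/18 + 18/17 + 18/16 + ... + 18/2 + 18/1 = 18·H_{18}.
H_{18} = 3.495, so E[T] = 62.912.

62.91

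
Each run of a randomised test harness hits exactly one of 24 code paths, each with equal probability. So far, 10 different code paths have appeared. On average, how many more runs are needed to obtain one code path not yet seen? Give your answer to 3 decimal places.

The number of runs until the next new code path is geometric with success probability 14/24, so its mean is 24/14.
E = 24/14 = 1.7143.

1.714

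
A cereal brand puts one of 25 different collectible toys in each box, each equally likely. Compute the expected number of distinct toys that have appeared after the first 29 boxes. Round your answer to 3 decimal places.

17.347

For each toy, P(seen in 29 boxes) = 1 - (24/25)^29 = 0.6939.
By linearity of expectation, E[distinct seen] = 25·(1 - (24/25)^29) = 17.3475.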